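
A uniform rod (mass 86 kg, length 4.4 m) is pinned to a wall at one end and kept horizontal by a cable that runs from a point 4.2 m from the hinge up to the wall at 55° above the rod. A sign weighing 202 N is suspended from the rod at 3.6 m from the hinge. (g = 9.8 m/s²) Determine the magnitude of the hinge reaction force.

|H| ≈ 608 N

Take torques about the hinge: T sin 55° · 4.2 = 86×9.8×2.2 + 202×3.6 = 2581.4 N·m.
So T = 2581.4 / (0.8192 × 4.2) = 750.3 N.
ΣF_x = 0: H_x = T cos 55° = 430.35 N.
ΣF_y = 0: H_y = (86×9.8 + 202) − T sin 55° = 1044.8 − 614.61 = 430.19 N.
|H| = √(H_x² + H_y²) = √((430.35)² + (430.19)²) = 608.5 N.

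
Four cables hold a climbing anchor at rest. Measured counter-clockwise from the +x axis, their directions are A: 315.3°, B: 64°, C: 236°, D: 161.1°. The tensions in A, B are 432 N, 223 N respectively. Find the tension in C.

Resolve: ΣF_x = 432 cos 315.3° + 223 cos 64° + T_C cos 236° + T_D cos 161.1° = 0.
        ΣF_y = 432 sin 315.3° + 223 sin 64° + T_C sin 236° + T_D sin 161.1° = 0.
The known terms sum to (404.8, -103.4) N, so -0.5592 T_C − 0.9461 T_D = -404.8 and -0.8290 T_C + 0.3239 T_D = 103.4.
Solving simultaneously: T_C = 34.46 N, T_D = 407.5 N.

T_C ≈ 34.5 N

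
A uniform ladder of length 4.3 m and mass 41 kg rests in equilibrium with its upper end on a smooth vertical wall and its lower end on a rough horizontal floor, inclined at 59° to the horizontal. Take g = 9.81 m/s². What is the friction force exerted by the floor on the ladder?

f ≈ 121 N

Torques about the foot: N_wall · 4.3 sin 59° = 41×9.81×2.15 cos 59° → N_wall = 120.84 N.
ΣF_x = 0: f_floor = N_wall = 120.84 N.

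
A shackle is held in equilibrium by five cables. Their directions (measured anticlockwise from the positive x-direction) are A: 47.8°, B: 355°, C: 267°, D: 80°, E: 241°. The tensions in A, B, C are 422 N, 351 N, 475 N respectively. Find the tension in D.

T_D ≈ 1920 N

Resolve: ΣF_x = 422 cos 47.8° + 351 cos 355° + 475 cos 267° + T_D cos 80° + T_E cos 241° = 0.
        ΣF_y = 422 sin 47.8° + 351 sin 355° + 475 sin 267° + T_D sin 80° + T_E sin 241° = 0.
The known terms sum to (608.3, -192.3) N, so 0.1736 T_D − 0.4848 T_E = -608.3 and 0.9848 T_D − 0.8746 T_E = 192.3.
Solving simultaneously: T_D = 1920 N, T_E = 1943 N.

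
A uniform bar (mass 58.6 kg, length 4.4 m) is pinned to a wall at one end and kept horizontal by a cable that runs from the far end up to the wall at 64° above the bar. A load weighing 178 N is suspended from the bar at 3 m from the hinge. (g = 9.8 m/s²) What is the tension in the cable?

T ≈ 455 N

Take torques about the hinge: T sin 64° · 4.4 = 58.6×9.8×2.2 + 178×3 = 1797.4 N·m.
So T = 1797.4 / (0.8988 × 4.4) = 454.5 N.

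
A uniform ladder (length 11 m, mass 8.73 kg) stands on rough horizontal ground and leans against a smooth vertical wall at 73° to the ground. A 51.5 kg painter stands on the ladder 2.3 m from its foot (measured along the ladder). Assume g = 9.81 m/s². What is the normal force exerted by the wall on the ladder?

Torques about the foot: N_wall · 11 sin 73° = 8.73×9.81×5.5 cos 73° + 51.5×9.81×2.3 cos 73° → N_wall = 45.388 N.

N_wall ≈ 45.4 N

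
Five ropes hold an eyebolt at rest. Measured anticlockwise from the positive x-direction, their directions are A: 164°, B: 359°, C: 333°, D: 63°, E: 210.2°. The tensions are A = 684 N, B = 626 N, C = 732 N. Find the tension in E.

Resolve: ΣF_x = 684 cos 164° + 626 cos 359° + 732 cos 333° + T_D cos 63° + T_E cos 210.2° = 0.
        ΣF_y = 684 sin 164° + 626 sin 359° + 732 sin 333° + T_D sin 63° + T_E sin 210.2° = 0.
The known terms sum to (620.6, -154.7) N, so 0.4540 T_D − 0.8643 T_E = -620.6 and 0.8910 T_D − 0.5030 T_E = 154.7.
Solving simultaneously: T_D = 823.1 N, T_E = 1150 N.

T_E ≈ 1150 N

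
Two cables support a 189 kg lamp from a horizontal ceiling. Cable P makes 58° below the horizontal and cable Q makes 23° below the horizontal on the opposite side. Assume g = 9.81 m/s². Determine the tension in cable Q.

T_Q ≈ 995 N

Weight W = 189 × 9.81 = 1854 N acts straight down.
Horizontal: T_P cos 58° = T_Q cos 23°  →  T_P = 1.737 T_Q.
Vertical: T_P sin 58° + T_Q sin 23° = 1854.
Substituting the horizontal relation into the vertical equation gives 1.864 T_Q = 1854, so T_Q = 994.8 N.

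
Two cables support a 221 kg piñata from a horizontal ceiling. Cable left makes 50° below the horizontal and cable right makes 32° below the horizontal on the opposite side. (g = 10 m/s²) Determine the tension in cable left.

Weight W = 221 × 10 = 2210 N acts straight down.
Horizontal: T_left cos 50° = T_right cos 32°  →  T_right = 0.758 T_left.
Vertical: T_left sin 50° + T_right sin 32° = 2210.
Substituting the horizontal relation into the vertical equation gives 1.168 T_left = 2210, so T_left = 1893 N.

T_left ≈ 1890 N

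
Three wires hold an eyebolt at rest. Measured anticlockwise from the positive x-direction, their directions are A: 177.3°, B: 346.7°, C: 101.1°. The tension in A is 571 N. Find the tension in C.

Resolve: ΣF_x = 571 cos 177.3° + T_B cos 346.7° + T_C cos 101.1° = 0.
        ΣF_y = 571 sin 177.3° + T_B sin 346.7° + T_C sin 101.1° = 0.
The known terms sum to (-570.4, 26.9) N, so 0.9732 T_B − 0.1925 T_C = 570.4 and -0.2300 T_B + 0.9813 T_C = -26.9.
Solving simultaneously: T_B = 608.9 N, T_C = 115.3 N.

T_C ≈ 115 N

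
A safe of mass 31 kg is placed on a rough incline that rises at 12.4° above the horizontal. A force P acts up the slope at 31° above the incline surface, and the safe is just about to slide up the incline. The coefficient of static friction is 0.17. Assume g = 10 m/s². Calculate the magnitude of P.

On the verge of sliding up the incline, friction equals μN and acts down the slope.
Perpendicular: N + P sin 31° = W cos 12.4° = 302.8 N.
Along incline: P cos 31° = W sin 12.4° + μN  with W sin 12.4° = 66.57 N.
Solving the pair for P and N: P = 124.9 N, N = 238.4 N (and f = μN = 40.53 N).

P ≈ 125 N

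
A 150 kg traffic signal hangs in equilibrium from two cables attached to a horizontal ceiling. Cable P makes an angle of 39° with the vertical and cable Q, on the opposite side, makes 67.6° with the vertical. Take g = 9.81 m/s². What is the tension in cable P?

Angles from the horizontal: cable P is 90° − 39° = 51°, cable Q is 90° − 67.6° = 22.4°.
Weight W = 150 × 9.81 = 1472 N acts straight down.
Horizontal: T_P cos 51° = T_Q cos 22.4°  →  T_Q = 0.6807 T_P.
Vertical: T_P sin 51° + T_Q sin 22.4° = 1472.
Substituting the horizontal relation into the vertical equation gives 1.037 T_P = 1472, so T_P = 1420 N.

T_P ≈ 1420 N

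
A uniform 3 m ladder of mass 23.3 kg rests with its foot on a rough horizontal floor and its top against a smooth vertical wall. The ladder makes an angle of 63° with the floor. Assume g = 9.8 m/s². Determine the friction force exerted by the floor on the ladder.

Torques about the foot: N_wall · 3 sin 63° = 23.3×9.8×1.5 cos 63° → N_wall = 58.173 N.
ΣF_x = 0: f_floor = N_wall = 58.173 N.

f ≈ 58.2 N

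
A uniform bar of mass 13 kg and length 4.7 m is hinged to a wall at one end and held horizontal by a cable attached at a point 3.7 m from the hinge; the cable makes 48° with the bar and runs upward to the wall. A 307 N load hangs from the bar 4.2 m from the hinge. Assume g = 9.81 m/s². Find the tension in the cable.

T ≈ 578 N

Take torques about the hinge: T sin 48° · 3.7 = 13×9.81×2.35 + 307×4.2 = 1589.1 N·m.
So T = 1589.1 / (0.7431 × 3.7) = 577.93 N.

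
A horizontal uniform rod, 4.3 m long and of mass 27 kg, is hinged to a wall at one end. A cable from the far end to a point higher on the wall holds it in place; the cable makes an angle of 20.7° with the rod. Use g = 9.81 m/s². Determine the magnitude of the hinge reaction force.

|H| ≈ 375 N

Take torques about the hinge: T sin 20.7° · 4.3 = 27×9.81×2.15 = 569.47 N·m.
So T = 569.47 / (0.3535 × 4.3) = 374.67 N.
ΣF_x = 0: H_x = T cos 20.7° = 350.48 N.
ΣF_y = 0: H_y = (27×9.81) − T sin 20.7° = 264.87 − 132.44 = 132.44 N.
|H| = √(H_x² + H_y²) = √((350.48)² + (132.44)²) = 374.67 N.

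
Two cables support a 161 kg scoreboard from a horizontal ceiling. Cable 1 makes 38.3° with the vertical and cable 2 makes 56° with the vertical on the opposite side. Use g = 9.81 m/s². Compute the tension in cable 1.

T_1 ≈ 1310 N

Angles from the horizontal: cable 1 is 90° − 38.3° = 51.7°, cable 2 is 90° − 56° = 34°.
Weight W = 161 × 9.81 = 1579 N acts straight down.
Horizontal: T_1 cos 51.7° = T_2 cos 34°  →  T_2 = 0.7476 T_1.
Vertical: T_1 sin 51.7° + T_2 sin 34° = 1579.
Substituting the horizontal relation into the vertical equation gives 1.203 T_1 = 1579, so T_1 = 1313 N.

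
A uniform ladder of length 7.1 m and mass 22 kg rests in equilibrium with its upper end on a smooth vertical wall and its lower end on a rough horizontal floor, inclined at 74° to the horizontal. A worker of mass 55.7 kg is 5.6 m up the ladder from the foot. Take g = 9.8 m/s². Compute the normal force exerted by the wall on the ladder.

N_wall ≈ 154 N

Torques about the foot: N_wall · 7.1 sin 74° = 22×9.8×3.55 cos 74° + 55.7×9.8×5.6 cos 74° → N_wall = 154.37 N.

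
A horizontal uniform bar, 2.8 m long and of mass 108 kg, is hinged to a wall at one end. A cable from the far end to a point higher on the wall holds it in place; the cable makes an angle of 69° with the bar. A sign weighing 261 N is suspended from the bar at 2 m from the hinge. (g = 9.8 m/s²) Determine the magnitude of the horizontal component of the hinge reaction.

Take torques about the hinge: T sin 69° · 2.8 = 108×9.8×1.4 + 261×2 = 2003.8 N·m.
So T = 2003.8 / (0.9336 × 2.8) = 766.54 N.
ΣF_x = 0: H_x = T cos 69° = 274.7 N.

H_x ≈ 275 N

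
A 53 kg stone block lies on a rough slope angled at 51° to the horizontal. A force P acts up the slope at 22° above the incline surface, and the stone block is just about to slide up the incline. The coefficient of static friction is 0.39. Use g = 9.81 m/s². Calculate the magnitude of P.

On the verge of sliding up the incline, friction equals μN and acts down the slope.
Perpendicular: N + P sin 22° = W cos 51° = 327.2 N.
Along incline: P cos 22° = W sin 51° + μN  with W sin 51° = 404.1 N.
Solving the pair for P and N: P = 495.4 N, N = 141.6 N (and f = μN = 55.24 N).

P ≈ 495 N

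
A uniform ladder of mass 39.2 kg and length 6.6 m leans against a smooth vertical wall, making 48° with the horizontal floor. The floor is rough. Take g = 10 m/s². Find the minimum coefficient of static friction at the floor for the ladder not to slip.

μ_min ≈ 0.450

ΣF_y = 0: N_floor = 39.2×10 = 392 N.
Torques about the foot: N_wall · 6.6 sin 48° = 39.2×10×3.3 cos 48° → N_wall = 176.48 N.
ΣF_x = 0: f_floor = N_wall = 176.48 N.
μ_min = f_floor / N_floor = 176.48 / 392 = 0.4502.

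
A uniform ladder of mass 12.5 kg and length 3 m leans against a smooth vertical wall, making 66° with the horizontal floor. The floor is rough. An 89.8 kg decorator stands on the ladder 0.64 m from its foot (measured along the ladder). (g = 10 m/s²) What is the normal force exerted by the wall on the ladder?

N_wall ≈ 113 N

Torques about the foot: N_wall · 3 sin 66° = 12.5×10×1.5 cos 66° + 89.8×10×0.64 cos 66° → N_wall = 113.12 N.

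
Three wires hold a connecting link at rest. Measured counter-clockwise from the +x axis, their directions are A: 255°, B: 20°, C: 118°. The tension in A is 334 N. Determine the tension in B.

T_B ≈ 230 N

Resolve: ΣF_x = 334 cos 255° + T_B cos 20° + T_C cos 118° = 0.
        ΣF_y = 334 sin 255° + T_B sin 20° + T_C sin 118° = 0.
The known terms sum to (-86.45, -322.6) N, so 0.9397 T_B − 0.4695 T_C = 86.45 and 0.3420 T_B + 0.8829 T_C = 322.6.
Solving simultaneously: T_B = 230 N, T_C = 276.3 N.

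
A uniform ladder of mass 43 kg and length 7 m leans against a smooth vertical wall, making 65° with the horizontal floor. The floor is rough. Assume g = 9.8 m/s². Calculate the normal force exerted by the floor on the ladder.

N_floor ≈ 421 N

ΣF_y = 0: N_floor = 43×9.8 = 421.4 N.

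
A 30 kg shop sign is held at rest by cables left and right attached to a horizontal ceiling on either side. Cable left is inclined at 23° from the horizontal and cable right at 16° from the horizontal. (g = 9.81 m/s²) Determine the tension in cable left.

T_left ≈ 450 N

Weight W = 30 × 9.81 = 294.3 N acts straight down.
Horizontal: T_left cos 23° = T_right cos 16°  →  T_right = 0.9576 T_left.
Vertical: T_left sin 23° + T_right sin 16° = 294.3.
Substituting the horizontal relation into the vertical equation gives 0.6547 T_left = 294.3, so T_left = 449.5 N.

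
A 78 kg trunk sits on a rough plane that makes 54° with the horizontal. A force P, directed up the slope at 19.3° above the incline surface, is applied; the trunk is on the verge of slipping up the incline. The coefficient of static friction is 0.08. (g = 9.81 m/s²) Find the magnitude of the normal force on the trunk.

On the verge of sliding up the incline, friction equals μN and acts down the slope.
Perpendicular: N + P sin 19.3° = W cos 54° = 449.8 N.
Along incline: P cos 19.3° = W sin 54° + μN  with W sin 54° = 619 N.
Solving the pair for P and N: P = 675.1 N, N = 226.6 N (and f = μN = 18.13 N).

N ≈ 227 N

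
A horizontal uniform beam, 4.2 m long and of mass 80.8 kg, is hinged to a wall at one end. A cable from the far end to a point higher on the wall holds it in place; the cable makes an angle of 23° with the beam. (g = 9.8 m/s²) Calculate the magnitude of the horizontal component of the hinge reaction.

Take torques about the hinge: T sin 23° · 4.2 = 80.8×9.8×2.1 = 1662.9 N·m.
So T = 1662.9 / (0.3907 × 4.2) = 1013.3 N.
ΣF_x = 0: H_x = T cos 23° = 932.73 N.

H_x ≈ 933 N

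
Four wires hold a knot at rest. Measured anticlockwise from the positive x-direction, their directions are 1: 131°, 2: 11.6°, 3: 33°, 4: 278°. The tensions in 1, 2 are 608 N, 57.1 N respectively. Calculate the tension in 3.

T_3 ≈ 302 N

Resolve: ΣF_x = 608 cos 131° + 57.1 cos 11.6° + T_3 cos 33° + T_4 cos 278° = 0.
        ΣF_y = 608 sin 131° + 57.1 sin 11.6° + T_3 sin 33° + T_4 sin 278° = 0.
The known terms sum to (-343, 470.3) N, so 0.8387 T_3 + 0.1392 T_4 = 343 and 0.5446 T_3 − 0.9903 T_4 = -470.3.
Solving simultaneously: T_3 = 302.5 N, T_4 = 641.3 N.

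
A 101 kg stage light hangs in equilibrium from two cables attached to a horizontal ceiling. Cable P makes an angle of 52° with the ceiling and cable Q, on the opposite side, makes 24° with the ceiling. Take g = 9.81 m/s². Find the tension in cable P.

T_P ≈ 933 N

Weight W = 101 × 9.81 = 990.8 N acts straight down.
Horizontal: T_P cos 52° = T_Q cos 24°  →  T_Q = 0.6739 T_P.
Vertical: T_P sin 52° + T_Q sin 24° = 990.8.
Substituting the horizontal relation into the vertical equation gives 1.062 T_P = 990.8, so T_P = 932.9 N.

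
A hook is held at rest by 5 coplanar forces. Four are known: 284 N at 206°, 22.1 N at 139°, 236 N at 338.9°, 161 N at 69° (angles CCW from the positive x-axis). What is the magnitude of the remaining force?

F ≈ 45 N

Sum the known components: ΣF_x = 5.938 N, ΣF_y = -44.65 N.
For equilibrium the remaining force must supply (−ΣF_x, −ΣF_y) = (-5.938, 44.65) N.
Magnitude = √((-5.938)² + (44.65)²) = 45.04 N; direction = atan2(44.65, -5.938) = 97.6°.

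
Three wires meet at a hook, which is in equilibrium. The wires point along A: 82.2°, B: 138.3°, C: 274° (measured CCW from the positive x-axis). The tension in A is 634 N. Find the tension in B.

T_B ≈ 186 N

Resolve: ΣF_x = 634 cos 82.2° + T_B cos 138.3° + T_C cos 274° = 0.
        ΣF_y = 634 sin 82.2° + T_B sin 138.3° + T_C sin 274° = 0.
The known terms sum to (86.04, 628.1) N, so -0.7466 T_B + 0.0698 T_C = -86.04 and 0.6652 T_B − 0.9976 T_C = -628.1.
Solving simultaneously: T_B = 185.6 N, T_C = 753.5 N.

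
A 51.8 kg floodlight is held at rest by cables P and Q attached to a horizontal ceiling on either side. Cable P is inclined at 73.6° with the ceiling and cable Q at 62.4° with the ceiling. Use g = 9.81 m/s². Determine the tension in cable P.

Weight W = 51.8 × 9.81 = 508.2 N acts straight down.
Horizontal: T_P cos 73.6° = T_Q cos 62.4°  →  T_Q = 0.6094 T_P.
Vertical: T_P sin 73.6° + T_Q sin 62.4° = 508.2.
Substituting the horizontal relation into the vertical equation gives 1.499 T_P = 508.2, so T_P = 338.9 N.

T_P ≈ 339 N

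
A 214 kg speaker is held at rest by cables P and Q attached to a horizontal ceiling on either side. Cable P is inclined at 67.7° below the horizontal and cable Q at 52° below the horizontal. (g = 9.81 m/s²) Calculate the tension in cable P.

Weight W = 214 × 9.81 = 2099 N acts straight down.
Horizontal: T_P cos 67.7° = T_Q cos 52°  →  T_Q = 0.6163 T_P.
Vertical: T_P sin 67.7° + T_Q sin 52° = 2099.
Substituting the horizontal relation into the vertical equation gives 1.411 T_P = 2099, so T_P = 1488 N.

T_P ≈ 1490 N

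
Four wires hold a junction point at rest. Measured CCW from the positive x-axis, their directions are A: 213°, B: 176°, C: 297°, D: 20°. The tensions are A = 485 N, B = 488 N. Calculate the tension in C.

T_C ≈ 90.1 N

Resolve: ΣF_x = 485 cos 213° + 488 cos 176° + T_C cos 297° + T_D cos 20° = 0.
        ΣF_y = 485 sin 213° + 488 sin 176° + T_C sin 297° + T_D sin 20° = 0.
The known terms sum to (-893.6, -230.1) N, so 0.4540 T_C + 0.9397 T_D = 893.6 and -0.8910 T_C + 0.3420 T_D = 230.1.
Solving simultaneously: T_C = 90.06 N, T_D = 907.4 N.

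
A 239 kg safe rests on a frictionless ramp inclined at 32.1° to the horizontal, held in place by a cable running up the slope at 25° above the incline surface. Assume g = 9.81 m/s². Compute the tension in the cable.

T ≈ 1370 N

Take axes along and perpendicular to the incline. Weight components: W sin 32.1° = 1246 N down-slope, W cos 32.1° = 1986 N into the surface.
Along incline: T cos 25° = W sin 32.1° → T = 1375 N.
Perpendicular: N = W cos 32.1° − T sin 25° = 1405 N.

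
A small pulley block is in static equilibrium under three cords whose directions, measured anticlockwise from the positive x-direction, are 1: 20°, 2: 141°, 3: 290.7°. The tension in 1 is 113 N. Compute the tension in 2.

Resolve: ΣF_x = 113 cos 20° + T_2 cos 141° + T_3 cos 290.7° = 0.
        ΣF_y = 113 sin 20° + T_2 sin 141° + T_3 sin 290.7° = 0.
The known terms sum to (106.2, 38.65) N, so -0.7771 T_2 + 0.3535 T_3 = -106.2 and 0.6293 T_2 − 0.9354 T_3 = -38.65.
Solving simultaneously: T_2 = 224 N, T_3 = 192 N.

T_2 ≈ 224 N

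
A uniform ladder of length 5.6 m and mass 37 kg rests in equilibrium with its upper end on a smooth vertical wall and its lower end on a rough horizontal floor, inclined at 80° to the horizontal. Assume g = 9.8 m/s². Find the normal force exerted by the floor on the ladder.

ΣF_y = 0: N_floor = 37×9.8 = 362.6 N.

N_floor ≈ 363 N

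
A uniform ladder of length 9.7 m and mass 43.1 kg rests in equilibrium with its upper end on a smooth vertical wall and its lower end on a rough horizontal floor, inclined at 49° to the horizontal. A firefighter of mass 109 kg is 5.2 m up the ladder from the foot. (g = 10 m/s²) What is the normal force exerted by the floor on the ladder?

N_floor ≈ 1520 N

ΣF_y = 0: N_floor = 43.1×10 + 109×10 = 1521 N.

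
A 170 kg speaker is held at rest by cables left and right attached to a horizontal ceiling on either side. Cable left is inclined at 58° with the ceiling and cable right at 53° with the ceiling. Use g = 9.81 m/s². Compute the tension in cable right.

Weight W = 170 × 9.81 = 1668 N acts straight down.
Horizontal: T_left cos 58° = T_right cos 53°  →  T_left = 1.136 T_right.
Vertical: T_left sin 58° + T_right sin 53° = 1668.
Substituting the horizontal relation into the vertical equation gives 1.762 T_right = 1668, so T_right = 946.6 N.

T_right ≈ 947 N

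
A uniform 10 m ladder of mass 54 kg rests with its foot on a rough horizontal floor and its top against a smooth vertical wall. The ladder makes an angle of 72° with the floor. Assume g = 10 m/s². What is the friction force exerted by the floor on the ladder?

Torques about the foot: N_wall · 10 sin 72° = 54×10×5 cos 72° → N_wall = 87.728 N.
ΣF_x = 0: f_floor = N_wall = 87.728 N.

f ≈ 87.7 N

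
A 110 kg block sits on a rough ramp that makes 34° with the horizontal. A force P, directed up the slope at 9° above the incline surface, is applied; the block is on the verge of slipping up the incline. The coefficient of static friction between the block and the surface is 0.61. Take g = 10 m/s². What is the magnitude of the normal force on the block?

On the verge of sliding up the incline, friction equals μN and acts down the slope.
Perpendicular: N + P sin 9° = W cos 34° = 911.9 N.
Along incline: P cos 9° = W sin 34° + μN  with W sin 34° = 615.1 N.
Solving the pair for P and N: P = 1082 N, N = 742.8 N (and f = μN = 453.1 N).

N ≈ 743 N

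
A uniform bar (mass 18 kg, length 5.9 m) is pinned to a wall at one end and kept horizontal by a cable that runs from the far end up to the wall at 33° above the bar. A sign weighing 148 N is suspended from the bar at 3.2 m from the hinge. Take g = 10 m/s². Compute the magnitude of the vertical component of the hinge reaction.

Take torques about the hinge: T sin 33° · 5.9 = 18×10×2.95 + 148×3.2 = 1004.6 N·m.
So T = 1004.6 / (0.5446 × 5.9) = 312.63 N.
ΣF_y = 0: H_y = (18×10 + 148) − T sin 33° = 328 − 170.27 = 157.73 N.

|H_y| ≈ 158 N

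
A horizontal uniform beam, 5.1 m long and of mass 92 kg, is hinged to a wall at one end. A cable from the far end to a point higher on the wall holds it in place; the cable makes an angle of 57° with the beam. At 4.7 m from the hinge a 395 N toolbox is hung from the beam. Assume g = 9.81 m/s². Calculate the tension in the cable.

Take torques about the hinge: T sin 57° · 5.1 = 92×9.81×2.55 + 395×4.7 = 4157.9 N·m.
So T = 4157.9 / (0.8387 × 5.1) = 972.11 N.

T ≈ 972 N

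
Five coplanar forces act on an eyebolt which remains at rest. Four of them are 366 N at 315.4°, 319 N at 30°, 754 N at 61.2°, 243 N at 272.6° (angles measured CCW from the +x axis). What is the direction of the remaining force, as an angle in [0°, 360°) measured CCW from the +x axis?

θ ≈ 199°

Sum the known components: ΣF_x = 911.1 N, ΣF_y = 320.5 N.
For equilibrium the remaining force must supply (−ΣF_x, −ΣF_y) = (-911.1, -320.5) N.
Magnitude = √((-911.1)² + (-320.5)²) = 965.9 N; direction = atan2(-320.5, -911.1) = 199.4°.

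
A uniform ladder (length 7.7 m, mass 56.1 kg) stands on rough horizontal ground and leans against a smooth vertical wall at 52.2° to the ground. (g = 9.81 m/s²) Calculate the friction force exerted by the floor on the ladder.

Torques about the foot: N_wall · 7.7 sin 52.2° = 56.1×9.81×3.85 cos 52.2° → N_wall = 213.44 N.
ΣF_x = 0: f_floor = N_wall = 213.44 N.

f ≈ 213 N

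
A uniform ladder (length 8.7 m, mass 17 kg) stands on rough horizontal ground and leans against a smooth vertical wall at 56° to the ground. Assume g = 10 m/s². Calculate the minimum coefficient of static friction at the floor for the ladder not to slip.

μ_min ≈ 0.337

ΣF_y = 0: N_floor = 17×10 = 170 N.
Torques about the foot: N_wall · 8.7 sin 56° = 17×10×4.35 cos 56° → N_wall = 57.333 N.
ΣF_x = 0: f_floor = N_wall = 57.333 N.
μ_min = f_floor / N_floor = 57.333 / 170 = 0.3373.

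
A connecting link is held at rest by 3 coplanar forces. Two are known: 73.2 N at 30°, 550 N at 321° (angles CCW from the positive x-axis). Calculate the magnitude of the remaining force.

Sum the known components: ΣF_x = 490.8 N, ΣF_y = -309.5 N.
For equilibrium the remaining force must supply (−ΣF_x, −ΣF_y) = (-490.8, 309.5) N.
Magnitude = √((-490.8)² + (309.5)²) = 580.3 N; direction = atan2(309.5, -490.8) = 147.8°.

F ≈ 580 N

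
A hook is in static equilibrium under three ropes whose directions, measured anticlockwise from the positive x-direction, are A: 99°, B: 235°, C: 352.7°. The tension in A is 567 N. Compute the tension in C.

T_C ≈ 445 N

Resolve: ΣF_x = 567 cos 99° + T_B cos 235° + T_C cos 352.7° = 0.
        ΣF_y = 567 sin 99° + T_B sin 235° + T_C sin 352.7° = 0.
The known terms sum to (-88.7, 560) N, so -0.5736 T_B + 0.9919 T_C = 88.7 and -0.8192 T_B − 0.1271 T_C = -560.
Solving simultaneously: T_B = 614.7 N, T_C = 444.9 N.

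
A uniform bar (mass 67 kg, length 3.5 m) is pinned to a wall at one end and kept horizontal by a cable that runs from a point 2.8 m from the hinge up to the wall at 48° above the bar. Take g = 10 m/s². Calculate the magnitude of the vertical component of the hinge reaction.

|H_y| ≈ 251 N

Take torques about the hinge: T sin 48° · 2.8 = 67×10×1.75 = 1172.5 N·m.
So T = 1172.5 / (0.7431 × 2.8) = 563.48 N.
ΣF_y = 0: H_y = (67×10) − T sin 48° = 670 − 418.75 = 251.25 N.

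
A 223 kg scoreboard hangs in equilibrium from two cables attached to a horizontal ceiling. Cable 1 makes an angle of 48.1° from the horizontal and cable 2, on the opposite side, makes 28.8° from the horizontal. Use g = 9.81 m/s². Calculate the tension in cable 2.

T_2 ≈ 1500 N

Weight W = 223 × 9.81 = 2188 N acts straight down.
Horizontal: T_1 cos 48.1° = T_2 cos 28.8°  →  T_1 = 1.312 T_2.
Vertical: T_1 sin 48.1° + T_2 sin 28.8° = 2188.
Substituting the horizontal relation into the vertical equation gives 1.458 T_2 = 2188, so T_2 = 1500 N.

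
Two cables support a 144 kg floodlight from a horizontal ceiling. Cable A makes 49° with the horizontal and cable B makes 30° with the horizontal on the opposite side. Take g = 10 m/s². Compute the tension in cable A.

Weight W = 144 × 10 = 1440 N acts straight down.
Horizontal: T_A cos 49° = T_B cos 30°  →  T_B = 0.7576 T_A.
Vertical: T_A sin 49° + T_B sin 30° = 1440.
Substituting the horizontal relation into the vertical equation gives 1.133 T_A = 1440, so T_A = 1270 N.

T_A ≈ 1270 N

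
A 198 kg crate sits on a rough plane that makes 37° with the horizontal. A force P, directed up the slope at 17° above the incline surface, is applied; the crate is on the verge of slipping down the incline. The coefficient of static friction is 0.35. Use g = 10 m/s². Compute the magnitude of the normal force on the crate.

N ≈ 1360 N

On the verge of sliding down the incline, friction equals μN and acts up the slope.
Perpendicular: N + P sin 17° = W cos 37° = 1581 N.
Along incline: P cos 17° + μN = W sin 37° with W sin 37° = 1192 N.
Solving the pair for P and N: P = 747.3 N, N = 1363 N (and f = μN = 477 N).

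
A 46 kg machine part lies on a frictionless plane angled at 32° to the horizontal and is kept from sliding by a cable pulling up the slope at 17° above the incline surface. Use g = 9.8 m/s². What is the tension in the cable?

T ≈ 250 N

Take axes along and perpendicular to the incline. Weight components: W sin 32° = 238.9 N down-slope, W cos 32° = 382.3 N into the surface.
Along incline: T cos 17° = W sin 32° → T = 249.8 N.
Perpendicular: N = W cos 32° − T sin 17° = 309.3 N.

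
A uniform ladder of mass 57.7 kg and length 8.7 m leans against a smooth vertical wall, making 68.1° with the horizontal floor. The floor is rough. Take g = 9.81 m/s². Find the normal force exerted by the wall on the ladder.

N_wall ≈ 114 N

Torques about the foot: N_wall · 8.7 sin 68.1° = 57.7×9.81×4.35 cos 68.1° → N_wall = 113.77 N.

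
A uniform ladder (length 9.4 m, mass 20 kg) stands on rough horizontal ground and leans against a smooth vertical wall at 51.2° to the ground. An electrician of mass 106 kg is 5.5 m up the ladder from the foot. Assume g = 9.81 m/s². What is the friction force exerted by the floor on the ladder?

Torques about the foot: N_wall · 9.4 sin 51.2° = 20×9.81×4.7 cos 51.2° + 106×9.81×5.5 cos 51.2° → N_wall = 568.06 N.
ΣF_x = 0: f_floor = N_wall = 568.06 N.

f ≈ 568 N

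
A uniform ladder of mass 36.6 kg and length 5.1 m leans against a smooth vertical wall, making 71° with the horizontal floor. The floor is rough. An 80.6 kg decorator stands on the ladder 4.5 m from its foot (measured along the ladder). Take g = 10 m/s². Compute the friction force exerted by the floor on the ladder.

f ≈ 308 N

Torques about the foot: N_wall · 5.1 sin 71° = 36.6×10×2.55 cos 71° + 80.6×10×4.5 cos 71° → N_wall = 307.89 N.
ΣF_x = 0: f_floor = N_wall = 307.89 N.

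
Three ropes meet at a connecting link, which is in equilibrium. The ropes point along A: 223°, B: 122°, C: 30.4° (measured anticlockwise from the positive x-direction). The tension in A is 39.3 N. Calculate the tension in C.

T_C ≈ 38.6 N

Resolve: ΣF_x = 39.3 cos 223° + T_B cos 122° + T_C cos 30.4° = 0.
        ΣF_y = 39.3 sin 223° + T_B sin 122° + T_C sin 30.4° = 0.
The known terms sum to (-28.74, -26.8) N, so -0.5299 T_B + 0.8625 T_C = 28.74 and 0.8480 T_B + 0.5060 T_C = 26.8.
Solving simultaneously: T_B = 8.576 N, T_C = 38.59 N.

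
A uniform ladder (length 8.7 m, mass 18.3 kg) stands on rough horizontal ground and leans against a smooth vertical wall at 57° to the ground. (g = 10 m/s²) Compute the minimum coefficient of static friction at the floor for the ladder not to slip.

ΣF_y = 0: N_floor = 18.3×10 = 183 N.
Torques about the foot: N_wall · 8.7 sin 57° = 18.3×10×4.35 cos 57° → N_wall = 59.421 N.
ΣF_x = 0: f_floor = N_wall = 59.421 N.
μ_min = f_floor / N_floor = 59.421 / 183 = 0.3247.

μ_min ≈ 0.325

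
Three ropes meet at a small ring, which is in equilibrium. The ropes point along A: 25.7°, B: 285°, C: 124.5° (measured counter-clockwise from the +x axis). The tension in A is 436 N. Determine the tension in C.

T_C ≈ 1280 N

Resolve: ΣF_x = 436 cos 25.7° + T_B cos 285° + T_C cos 124.5° = 0.
        ΣF_y = 436 sin 25.7° + T_B sin 285° + T_C sin 124.5° = 0.
The known terms sum to (392.9, 189.1) N, so 0.2588 T_B − 0.5664 T_C = -392.9 and -0.9659 T_B + 0.8241 T_C = -189.1.
Solving simultaneously: T_B = 1291 N, T_C = 1283 N.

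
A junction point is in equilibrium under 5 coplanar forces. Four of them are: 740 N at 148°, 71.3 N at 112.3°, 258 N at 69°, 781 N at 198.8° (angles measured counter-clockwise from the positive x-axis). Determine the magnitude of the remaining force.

F ≈ 1380 N

Sum the known components: ΣF_x = -1301 N, ΣF_y = 447.3 N.
For equilibrium the remaining force must supply (−ΣF_x, −ΣF_y) = (1301, -447.3) N.
Magnitude = √((1301)² + (-447.3)²) = 1376 N; direction = atan2(-447.3, 1301) = 341.0°.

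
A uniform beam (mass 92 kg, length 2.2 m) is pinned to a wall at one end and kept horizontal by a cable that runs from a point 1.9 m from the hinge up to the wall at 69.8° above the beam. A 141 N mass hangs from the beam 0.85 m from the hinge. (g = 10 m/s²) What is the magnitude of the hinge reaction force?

Take torques about the hinge: T sin 69.8° · 1.9 = 92×10×1.1 + 141×0.85 = 1131.9 N·m.
So T = 1131.9 / (0.9385 × 1.9) = 634.75 N.
ΣF_x = 0: H_x = T cos 69.8° = 219.18 N.
ΣF_y = 0: H_y = (92×10 + 141) − T sin 69.8° = 1061 − 595.71 = 465.29 N.
|H| = √(H_x² + H_y²) = √((219.18)² + (465.29)²) = 514.33 N.

|H| ≈ 514 N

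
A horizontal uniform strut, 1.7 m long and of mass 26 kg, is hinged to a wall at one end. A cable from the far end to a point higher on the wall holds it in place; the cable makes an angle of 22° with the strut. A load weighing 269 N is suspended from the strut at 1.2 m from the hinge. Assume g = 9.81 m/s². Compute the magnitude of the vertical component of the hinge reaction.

Take torques about the hinge: T sin 22° · 1.7 = 26×9.81×0.85 + 269×1.2 = 539.6 N·m.
So T = 539.6 / (0.3746 × 1.7) = 847.32 N.
ΣF_y = 0: H_y = (26×9.81 + 269) − T sin 22° = 524.06 − 317.41 = 206.65 N.

|H_y| ≈ 207 N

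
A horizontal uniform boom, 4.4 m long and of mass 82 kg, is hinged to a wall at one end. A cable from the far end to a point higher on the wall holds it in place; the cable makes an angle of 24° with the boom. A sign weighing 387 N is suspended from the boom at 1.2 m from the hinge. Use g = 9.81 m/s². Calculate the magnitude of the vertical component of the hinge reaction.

Take torques about the hinge: T sin 24° · 4.4 = 82×9.81×2.2 + 387×1.2 = 2234.1 N·m.
So T = 2234.1 / (0.4067 × 4.4) = 1248.4 N.
ΣF_y = 0: H_y = (82×9.81 + 387) − T sin 24° = 1191.4 − 507.76 = 683.66 N.

|H_y| ≈ 684 N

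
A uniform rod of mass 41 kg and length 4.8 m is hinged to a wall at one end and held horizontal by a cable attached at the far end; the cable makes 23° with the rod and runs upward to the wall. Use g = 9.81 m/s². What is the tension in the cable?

Take torques about the hinge: T sin 23° · 4.8 = 41×9.81×2.4 = 965.3 N·m.
So T = 965.3 / (0.3907 × 4.8) = 514.69 N.

T ≈ 515 N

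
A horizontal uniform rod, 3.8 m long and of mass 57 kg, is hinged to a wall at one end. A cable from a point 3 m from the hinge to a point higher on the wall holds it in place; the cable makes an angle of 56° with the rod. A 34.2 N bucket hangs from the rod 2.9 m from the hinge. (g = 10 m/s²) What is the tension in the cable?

Take torques about the hinge: T sin 56° · 3 = 57×10×1.9 + 34.2×2.9 = 1182.2 N·m.
So T = 1182.2 / (0.8290 × 3) = 475.32 N.

T ≈ 475 N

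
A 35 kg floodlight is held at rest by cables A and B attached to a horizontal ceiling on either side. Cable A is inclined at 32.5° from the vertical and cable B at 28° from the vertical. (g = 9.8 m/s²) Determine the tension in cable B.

Angles from the horizontal: cable A is 90° − 32.5° = 57.5°, cable B is 90° − 28° = 62°.
Weight W = 35 × 9.8 = 343 N acts straight down.
Horizontal: T_A cos 57.5° = T_B cos 62°  →  T_A = 0.8738 T_B.
Vertical: T_A sin 57.5° + T_B sin 62° = 343.
Substituting the horizontal relation into the vertical equation gives 1.62 T_B = 343, so T_B = 211.7 N.

T_B ≈ 212 N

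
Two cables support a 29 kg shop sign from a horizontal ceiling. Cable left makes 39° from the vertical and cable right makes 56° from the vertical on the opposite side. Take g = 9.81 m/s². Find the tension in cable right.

Angles from the horizontal: cable left is 90° − 39° = 51°, cable right is 90° − 56° = 34°.
Weight W = 29 × 9.81 = 284.5 N acts straight down.
Horizontal: T_left cos 51° = T_right cos 34°  →  T_left = 1.317 T_right.
Vertical: T_left sin 51° + T_right sin 34° = 284.5.
Substituting the horizontal relation into the vertical equation gives 1.583 T_right = 284.5, so T_right = 179.7 N.

T_right ≈ 180 N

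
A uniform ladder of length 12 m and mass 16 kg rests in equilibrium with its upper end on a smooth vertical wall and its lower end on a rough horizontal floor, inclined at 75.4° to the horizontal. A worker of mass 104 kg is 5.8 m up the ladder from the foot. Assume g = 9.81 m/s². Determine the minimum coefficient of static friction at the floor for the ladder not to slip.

μ_min ≈ 0.126

ΣF_y = 0: N_floor = 16×9.81 + 104×9.81 = 1177.2 N.
Torques about the foot: N_wall · 12 sin 75.4° = 16×9.81×6 cos 75.4° + 104×9.81×5.8 cos 75.4° → N_wall = 148.89 N.
ΣF_x = 0: f_floor = N_wall = 148.89 N.
μ_min = f_floor / N_floor = 148.89 / 1177.2 = 0.1265.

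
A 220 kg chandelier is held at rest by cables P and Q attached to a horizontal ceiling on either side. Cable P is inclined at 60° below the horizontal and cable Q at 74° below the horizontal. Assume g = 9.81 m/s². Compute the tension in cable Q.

T_Q ≈ 1500 N

Weight W = 220 × 9.81 = 2158 N acts straight down.
Horizontal: T_P cos 60° = T_Q cos 74°  →  T_P = 0.5513 T_Q.
Vertical: T_P sin 60° + T_Q sin 74° = 2158.
Substituting the horizontal relation into the vertical equation gives 1.439 T_Q = 2158, so T_Q = 1500 N.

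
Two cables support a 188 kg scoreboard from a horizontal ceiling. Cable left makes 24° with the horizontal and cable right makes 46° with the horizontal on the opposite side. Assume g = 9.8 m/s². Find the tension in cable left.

T_left ≈ 1360 N

Weight W = 188 × 9.8 = 1842 N acts straight down.
Horizontal: T_left cos 24° = T_right cos 46°  →  T_right = 1.315 T_left.
Vertical: T_left sin 24° + T_right sin 46° = 1842.
Substituting the horizontal relation into the vertical equation gives 1.353 T_left = 1842, so T_left = 1362 N.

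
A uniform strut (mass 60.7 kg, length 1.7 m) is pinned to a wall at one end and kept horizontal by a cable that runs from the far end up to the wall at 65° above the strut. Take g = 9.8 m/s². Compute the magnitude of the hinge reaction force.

|H| ≈ 328 N

Take torques about the hinge: T sin 65° · 1.7 = 60.7×9.8×0.85 = 505.63 N·m.
So T = 505.63 / (0.9063 × 1.7) = 328.18 N.
ΣF_x = 0: H_x = T cos 65° = 138.69 N.
ΣF_y = 0: H_y = (60.7×9.8) − T sin 65° = 594.86 − 297.43 = 297.43 N.
|H| = √(H_x² + H_y²) = √((138.69)² + (297.43)²) = 328.18 N.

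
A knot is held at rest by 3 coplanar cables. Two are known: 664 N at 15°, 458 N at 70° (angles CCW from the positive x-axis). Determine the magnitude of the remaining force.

Sum the known components: ΣF_x = 798 N, ΣF_y = 602.2 N.
For equilibrium the remaining force must supply (−ΣF_x, −ΣF_y) = (-798, -602.2) N.
Magnitude = √((-798)² + (-602.2)²) = 999.8 N; direction = atan2(-602.2, -798) = 217.0°.

F ≈ 1000 N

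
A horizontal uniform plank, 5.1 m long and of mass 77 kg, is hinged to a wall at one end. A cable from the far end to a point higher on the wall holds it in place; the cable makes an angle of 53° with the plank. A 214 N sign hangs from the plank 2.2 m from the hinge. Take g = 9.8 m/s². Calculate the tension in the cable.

T ≈ 588 N

Take torques about the hinge: T sin 53° · 5.1 = 77×9.8×2.55 + 214×2.2 = 2395 N·m.
So T = 2395 / (0.7986 × 5.1) = 588.02 N.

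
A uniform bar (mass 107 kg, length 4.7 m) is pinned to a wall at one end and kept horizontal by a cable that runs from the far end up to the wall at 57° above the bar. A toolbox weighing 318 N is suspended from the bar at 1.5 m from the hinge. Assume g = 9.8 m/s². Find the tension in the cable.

Take torques about the hinge: T sin 57° · 4.7 = 107×9.8×2.35 + 318×1.5 = 2941.2 N·m.
So T = 2941.2 / (0.8387 × 4.7) = 746.17 N.

T ≈ 746 N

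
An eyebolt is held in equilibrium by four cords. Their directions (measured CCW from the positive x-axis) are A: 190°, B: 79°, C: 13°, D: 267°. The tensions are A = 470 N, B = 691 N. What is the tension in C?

Resolve: ΣF_x = 470 cos 190° + 691 cos 79° + T_C cos 13° + T_D cos 267° = 0.
        ΣF_y = 470 sin 190° + 691 sin 79° + T_C sin 13° + T_D sin 267° = 0.
The known terms sum to (-331, 596.7) N, so 0.9744 T_C − 0.0523 T_D = 331 and 0.2250 T_C − 0.9986 T_D = -596.7.
Solving simultaneously: T_C = 376.4 N, T_D = 682.3 N.

T_C ≈ 376 N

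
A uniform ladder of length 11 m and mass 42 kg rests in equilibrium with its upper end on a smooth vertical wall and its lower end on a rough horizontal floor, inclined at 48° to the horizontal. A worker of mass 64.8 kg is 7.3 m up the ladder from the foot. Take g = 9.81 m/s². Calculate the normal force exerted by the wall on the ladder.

Torques about the foot: N_wall · 11 sin 48° = 42×9.81×5.5 cos 48° + 64.8×9.81×7.3 cos 48° → N_wall = 565.34 N.

N_wall ≈ 565 N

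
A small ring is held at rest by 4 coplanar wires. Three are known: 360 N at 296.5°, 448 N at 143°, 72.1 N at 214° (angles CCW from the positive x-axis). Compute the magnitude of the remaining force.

Sum the known components: ΣF_x = -256.9 N, ΣF_y = -92.88 N.
For equilibrium the remaining force must supply (−ΣF_x, −ΣF_y) = (256.9, 92.88) N.
Magnitude = √((256.9)² + (92.88)²) = 273.2 N; direction = atan2(92.88, 256.9) = 19.9°.

F ≈ 273 N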